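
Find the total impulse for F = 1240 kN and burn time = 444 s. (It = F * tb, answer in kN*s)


It = 1240 * 444 = 550560 kN*s

550560 kN*s


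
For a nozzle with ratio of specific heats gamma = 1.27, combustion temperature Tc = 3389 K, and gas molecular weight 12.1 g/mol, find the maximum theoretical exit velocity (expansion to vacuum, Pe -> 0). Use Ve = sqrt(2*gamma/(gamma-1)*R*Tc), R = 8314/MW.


R = 8314 / 12.1 = 687.11 J/(kg.K)
Ve = sqrt(2 * 1.27 / (1.27 - 1) * 687.11 * 3389) = 4680 m/s

4680 m/s


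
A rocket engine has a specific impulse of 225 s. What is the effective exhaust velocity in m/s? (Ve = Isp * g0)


Ve = Isp * g0 = 225 * 9.81 = 2207.2 m/s

2207.2 m/s


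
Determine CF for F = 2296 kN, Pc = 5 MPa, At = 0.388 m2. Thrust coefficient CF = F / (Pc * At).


CF = 2296000 / (5e6 * 0.388) = 1.18

1.18


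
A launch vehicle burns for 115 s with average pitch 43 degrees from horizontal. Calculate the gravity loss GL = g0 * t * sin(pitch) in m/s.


GL = 9.81 * 115 * sin(43 deg) = 769 m/s

769 m/s


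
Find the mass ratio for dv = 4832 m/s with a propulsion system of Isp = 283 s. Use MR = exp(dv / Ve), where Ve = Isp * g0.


Ve = 283 * 9.81 = 2776.23 m/s
MR = exp(4832 / 2776.23) = 5.7

5.7


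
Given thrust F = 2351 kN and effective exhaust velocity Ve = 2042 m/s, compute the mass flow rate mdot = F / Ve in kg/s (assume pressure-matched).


mdot = F / Ve = 2351000 / 2042 = 1151.3 kg/s

1151.3 kg/s


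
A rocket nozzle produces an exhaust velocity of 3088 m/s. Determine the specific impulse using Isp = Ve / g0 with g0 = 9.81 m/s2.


Isp = Ve / g0 = 3088 / 9.81 = 314.8 s

314.8 s


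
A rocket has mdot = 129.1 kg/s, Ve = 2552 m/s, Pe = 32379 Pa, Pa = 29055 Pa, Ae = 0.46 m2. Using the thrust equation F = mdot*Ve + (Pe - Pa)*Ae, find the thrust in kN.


F = 129.1 * 2552 + (32379 - 29055) * 0.46 = 330992.0 N = 331.0 kN

331.0 kN


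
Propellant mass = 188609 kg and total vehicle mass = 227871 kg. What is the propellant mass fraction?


PMF = 188609 / 227871 = 0.828

0.828


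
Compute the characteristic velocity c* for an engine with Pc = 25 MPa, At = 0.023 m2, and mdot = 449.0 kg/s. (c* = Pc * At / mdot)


c* = 25e6 * 0.023 / 449.0 = 1281 m/s

1281 m/s


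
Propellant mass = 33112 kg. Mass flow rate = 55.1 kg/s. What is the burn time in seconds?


tb = 33112 / 55.1 = 600.9 s

600.9 s


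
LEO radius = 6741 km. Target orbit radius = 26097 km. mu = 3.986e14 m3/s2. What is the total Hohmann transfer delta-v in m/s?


V1 = sqrt(mu/r1) = 7689.65 m/s
dV1 = V1*(sqrt(2*r2/(r1+r2)) - 1) = 2004.92 m/s
V2 = sqrt(mu/r2) = 3908.17 m/s
dV2 = V2*(1 - sqrt(2*r1/(r1+r2))) = 1404.01 m/s
Total dV = 3409 m/s

3409 m/s


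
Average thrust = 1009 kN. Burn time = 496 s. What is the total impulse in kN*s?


It = 1009 * 496 = 500464 kN*s

500464 kN*s


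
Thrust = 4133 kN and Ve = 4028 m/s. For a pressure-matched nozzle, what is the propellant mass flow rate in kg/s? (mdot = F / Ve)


mdot = F / Ve = 4133000 / 4028 = 1026.1 kg/s

1026.1 kg/s


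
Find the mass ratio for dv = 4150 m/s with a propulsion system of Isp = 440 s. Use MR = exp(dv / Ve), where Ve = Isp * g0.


Ve = 440 * 9.81 = 4316.4 m/s
MR = exp(4150 / 4316.4) = 2.615

2.615


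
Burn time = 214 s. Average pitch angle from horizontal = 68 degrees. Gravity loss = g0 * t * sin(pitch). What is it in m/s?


GL = 9.81 * 214 * sin(68 deg) = 1946 m/s

1946 m/s


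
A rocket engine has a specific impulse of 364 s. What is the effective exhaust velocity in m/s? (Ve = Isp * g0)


Ve = Isp * g0 = 364 * 9.81 = 3570.8 m/s

3570.8 m/s


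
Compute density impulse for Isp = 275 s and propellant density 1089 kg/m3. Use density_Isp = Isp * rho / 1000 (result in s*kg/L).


rho*Isp = 275 * 1089 / 1000 = 299 s*kg/L

299 s*kg/L


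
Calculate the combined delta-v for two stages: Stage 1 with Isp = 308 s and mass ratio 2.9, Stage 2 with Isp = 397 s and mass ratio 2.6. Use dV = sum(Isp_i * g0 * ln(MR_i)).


dV1 = 308 * 9.81 * ln(2.9) = 3217.0 m/s
dV2 = 397 * 9.81 * ln(2.6) = 3721.3 m/s
Total dV = 3217.0 + 3721.3 = 6938.3 m/s ~ 6938 m/s

6938 m/s


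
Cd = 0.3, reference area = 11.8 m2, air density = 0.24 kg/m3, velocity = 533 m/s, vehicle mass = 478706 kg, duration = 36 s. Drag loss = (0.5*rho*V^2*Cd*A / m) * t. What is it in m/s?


D = 0.5 * 0.24 * 533^2 * 0.3 * 11.8 = 120681.01 N
a = 120681.01 / 478706 = 0.2521 m/s2
dV = 0.2521 * 36 = 9.1 m/s

9.1 m/s


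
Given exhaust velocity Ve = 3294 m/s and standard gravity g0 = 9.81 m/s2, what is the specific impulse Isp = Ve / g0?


Isp = Ve / g0 = 3294 / 9.81 = 335.8 s

335.8 s


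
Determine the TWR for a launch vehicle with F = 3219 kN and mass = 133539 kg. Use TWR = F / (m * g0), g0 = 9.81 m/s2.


TWR = 3219000 / (133539 * 9.81) = 2.46

2.46


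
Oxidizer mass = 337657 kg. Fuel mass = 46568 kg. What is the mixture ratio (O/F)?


MR = 337657 / 46568 = 7.25

7.25


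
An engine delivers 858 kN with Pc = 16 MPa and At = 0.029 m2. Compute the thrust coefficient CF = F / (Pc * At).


CF = 858000 / (16e6 * 0.029) = 1.85

1.85


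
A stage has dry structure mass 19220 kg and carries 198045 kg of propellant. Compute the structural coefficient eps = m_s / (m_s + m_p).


eps = 19220 / (19220 + 198045) = 0.0885

0.0885


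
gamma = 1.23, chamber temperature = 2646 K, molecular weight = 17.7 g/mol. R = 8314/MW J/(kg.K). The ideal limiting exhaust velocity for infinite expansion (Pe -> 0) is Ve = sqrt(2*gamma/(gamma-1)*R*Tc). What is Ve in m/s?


R = 8314 / 17.7 = 469.72 J/(kg.K)
Ve = sqrt(2 * 1.23 / (1.23 - 1) * 469.72 * 2646) = 3646 m/s

3646 m/s


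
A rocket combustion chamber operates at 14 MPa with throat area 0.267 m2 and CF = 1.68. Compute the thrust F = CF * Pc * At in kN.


F = 1.68 * 14e6 * 0.267 = 6.2798e+06 N = 6279.8 kN

6279.8 kN


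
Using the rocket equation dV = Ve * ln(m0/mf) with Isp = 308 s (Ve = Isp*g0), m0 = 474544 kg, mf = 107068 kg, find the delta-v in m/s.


Ve = 308 * 9.81 = 3021.48 m/s
dV = 3021.48 * ln(474544/107068) = 4499 m/s

4499 m/s


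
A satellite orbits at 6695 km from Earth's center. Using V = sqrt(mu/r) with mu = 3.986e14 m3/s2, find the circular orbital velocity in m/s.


V = sqrt(3.986e14 / 6695000) = 7716 m/s

7716 m/s


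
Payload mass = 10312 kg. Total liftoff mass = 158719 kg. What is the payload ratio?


PR = 10312 / 158719 = 0.065

0.065


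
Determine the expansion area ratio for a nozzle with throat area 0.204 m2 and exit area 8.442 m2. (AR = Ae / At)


AR = 8.442 / 0.204 = 41.4

41.4


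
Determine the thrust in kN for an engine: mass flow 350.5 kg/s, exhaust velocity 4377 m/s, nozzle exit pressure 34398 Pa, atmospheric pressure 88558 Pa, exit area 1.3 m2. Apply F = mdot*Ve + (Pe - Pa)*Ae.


F = 350.5 * 4377 + (34398 - 88558) * 1.3 = 1.4637e+06 N = 1463.7 kN

1463.7 kN


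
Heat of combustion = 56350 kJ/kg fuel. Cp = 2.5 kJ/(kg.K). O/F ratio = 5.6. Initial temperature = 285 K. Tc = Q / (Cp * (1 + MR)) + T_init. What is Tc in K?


Tc = 56350 / (2.5 * (1 + 5.6)) + 285 = 3700 K

3700 K


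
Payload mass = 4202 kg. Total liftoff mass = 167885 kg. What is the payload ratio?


PR = 4202 / 167885 = 0.025

0.025


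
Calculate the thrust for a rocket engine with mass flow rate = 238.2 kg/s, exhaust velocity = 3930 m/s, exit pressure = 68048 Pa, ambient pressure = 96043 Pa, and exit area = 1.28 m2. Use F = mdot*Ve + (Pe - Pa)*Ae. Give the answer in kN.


F = 238.2 * 3930 + (68048 - 96043) * 1.28 = 900292.0 N = 900.3 kN

900.3 kN


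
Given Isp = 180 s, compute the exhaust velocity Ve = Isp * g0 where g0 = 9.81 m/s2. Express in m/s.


Ve = Isp * g0 = 180 * 9.81 = 1765.8 m/s

1765.8 m/s


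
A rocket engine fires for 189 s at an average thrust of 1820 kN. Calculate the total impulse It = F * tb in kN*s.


It = 1820 * 189 = 343980 kN*s

343980 kN*s


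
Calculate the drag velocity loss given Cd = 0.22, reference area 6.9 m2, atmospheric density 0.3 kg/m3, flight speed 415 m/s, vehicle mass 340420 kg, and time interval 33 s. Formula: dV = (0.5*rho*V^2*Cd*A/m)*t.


D = 0.5 * 0.3 * 415^2 * 0.22 * 6.9 = 39215.63 N
a = 39215.63 / 340420 = 0.1152 m/s2
dV = 0.1152 * 33 = 3.8 m/s

3.8 m/s


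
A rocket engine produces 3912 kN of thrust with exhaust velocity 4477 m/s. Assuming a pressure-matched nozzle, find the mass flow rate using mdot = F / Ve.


mdot = F / Ve = 3912000 / 4477 = 873.8 kg/s

873.8 kg/s


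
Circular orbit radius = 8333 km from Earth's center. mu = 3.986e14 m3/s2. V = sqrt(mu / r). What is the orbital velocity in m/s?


V = sqrt(3.986e14 / 8333000) = 6916 m/s

6916 m/s


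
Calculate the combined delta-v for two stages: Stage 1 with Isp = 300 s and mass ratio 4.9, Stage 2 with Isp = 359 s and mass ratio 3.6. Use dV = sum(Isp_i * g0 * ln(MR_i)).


dV1 = 300 * 9.81 * ln(4.9) = 4677.1 m/s
dV2 = 359 * 9.81 * ln(3.6) = 4511.2 m/s
Total dV = 4677.1 + 4511.2 = 9188.3 m/s ~ 9188 m/s

9188 m/s


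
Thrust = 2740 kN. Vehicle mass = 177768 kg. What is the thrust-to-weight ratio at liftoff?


TWR = 2740000 / (177768 * 9.81) = 1.57

1.57


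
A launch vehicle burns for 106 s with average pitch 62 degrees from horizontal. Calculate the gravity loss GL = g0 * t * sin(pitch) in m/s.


GL = 9.81 * 106 * sin(62 deg) = 918 m/s

918 m/s


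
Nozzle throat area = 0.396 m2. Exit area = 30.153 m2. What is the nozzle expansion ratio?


AR = 30.153 / 0.396 = 76.1

76.1


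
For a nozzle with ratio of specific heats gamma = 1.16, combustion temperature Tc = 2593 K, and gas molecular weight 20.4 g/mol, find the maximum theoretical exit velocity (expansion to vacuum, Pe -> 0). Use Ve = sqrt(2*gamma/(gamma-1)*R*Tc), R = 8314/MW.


R = 8314 / 20.4 = 407.55 J/(kg.K)
Ve = sqrt(2 * 1.16 / (1.16 - 1) * 407.55 * 2593) = 3914 m/s

3914 m/s


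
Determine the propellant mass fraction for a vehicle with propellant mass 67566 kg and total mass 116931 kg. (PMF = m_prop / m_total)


PMF = 67566 / 116931 = 0.578

0.578


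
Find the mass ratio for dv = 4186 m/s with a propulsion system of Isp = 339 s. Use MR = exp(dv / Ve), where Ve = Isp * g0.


Ve = 339 * 9.81 = 3325.59 m/s
MR = exp(4186 / 3325.59) = 3.521

3.521


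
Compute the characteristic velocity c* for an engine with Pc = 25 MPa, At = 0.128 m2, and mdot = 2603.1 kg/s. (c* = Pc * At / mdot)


c* = 25e6 * 0.128 / 2603.1 = 1229 m/s

1229 m/s


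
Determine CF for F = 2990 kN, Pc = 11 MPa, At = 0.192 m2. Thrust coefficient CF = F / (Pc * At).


CF = 2990000 / (11e6 * 0.192) = 1.42

1.42


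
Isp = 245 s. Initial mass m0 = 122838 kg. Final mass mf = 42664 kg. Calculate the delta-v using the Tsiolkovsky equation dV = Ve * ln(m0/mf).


Ve = 245 * 9.81 = 2403.45 m/s
dV = 2403.45 * ln(122838/42664) = 2542 m/s

2542 m/s


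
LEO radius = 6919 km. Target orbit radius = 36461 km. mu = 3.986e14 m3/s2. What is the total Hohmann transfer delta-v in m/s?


V1 = sqrt(mu/r1) = 7590.09 m/s
dV1 = V1*(sqrt(2*r2/(r1+r2)) - 1) = 2250.73 m/s
V2 = sqrt(mu/r2) = 3306.39 m/s
dV2 = V2*(1 - sqrt(2*r1/(r1+r2))) = 1438.95 m/s
Total dV = 3690 m/s

3690 m/s


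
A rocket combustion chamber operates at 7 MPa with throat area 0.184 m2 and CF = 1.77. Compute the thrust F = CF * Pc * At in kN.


F = 1.77 * 7e6 * 0.184 = 2.2798e+06 N = 2279.8 kN

2279.8 kN


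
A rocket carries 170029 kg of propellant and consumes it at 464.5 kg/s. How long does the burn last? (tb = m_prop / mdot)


tb = 170029 / 464.5 = 366.0 s

366.0 s


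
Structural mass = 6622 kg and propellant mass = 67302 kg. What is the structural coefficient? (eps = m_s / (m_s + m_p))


eps = 6622 / (6622 + 67302) = 0.0896

0.0896


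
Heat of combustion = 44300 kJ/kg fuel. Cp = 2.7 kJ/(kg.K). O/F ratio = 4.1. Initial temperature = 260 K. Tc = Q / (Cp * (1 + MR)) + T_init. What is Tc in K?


Tc = 44300 / (2.7 * (1 + 4.1)) + 260 = 3477 K

3477 K


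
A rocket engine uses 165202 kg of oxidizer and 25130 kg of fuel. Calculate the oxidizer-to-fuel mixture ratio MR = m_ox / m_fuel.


MR = 165202 / 25130 = 6.57

6.57


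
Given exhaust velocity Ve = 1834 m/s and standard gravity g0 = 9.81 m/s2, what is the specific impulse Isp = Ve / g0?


Isp = Ve / g0 = 1834 / 9.81 = 187.0 s

187.0 s


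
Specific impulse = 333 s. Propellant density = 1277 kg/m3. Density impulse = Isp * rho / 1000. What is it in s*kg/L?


rho*Isp = 333 * 1277 / 1000 = 425 s*kg/L

425 s*kg/L


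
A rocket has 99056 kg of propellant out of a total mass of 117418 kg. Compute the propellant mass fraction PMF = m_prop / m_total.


PMF = 99056 / 117418 = 0.844

0.844


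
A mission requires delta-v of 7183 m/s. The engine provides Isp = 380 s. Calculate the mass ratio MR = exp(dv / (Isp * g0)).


Ve = 380 * 9.81 = 3727.8 m/s
MR = exp(7183 / 3727.8) = 6.868

6.868


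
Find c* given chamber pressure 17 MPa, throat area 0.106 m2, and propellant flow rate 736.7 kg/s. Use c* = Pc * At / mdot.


c* = 17e6 * 0.106 / 736.7 = 2446 m/s

2446 m/s


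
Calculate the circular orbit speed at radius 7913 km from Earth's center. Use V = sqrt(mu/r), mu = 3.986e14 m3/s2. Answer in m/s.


V = sqrt(3.986e14 / 7913000) = 7097 m/s

7097 m/s


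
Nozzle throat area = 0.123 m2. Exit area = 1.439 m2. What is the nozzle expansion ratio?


AR = 1.439 / 0.123 = 11.7

11.7


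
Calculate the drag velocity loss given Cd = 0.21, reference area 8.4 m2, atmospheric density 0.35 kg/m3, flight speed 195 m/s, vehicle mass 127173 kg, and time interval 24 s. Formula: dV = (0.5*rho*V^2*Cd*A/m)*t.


D = 0.5 * 0.35 * 195^2 * 0.21 * 8.4 = 11738.32 N
a = 11738.32 / 127173 = 0.0923 m/s2
dV = 0.0923 * 24 = 2.2 m/s

2.2 m/s


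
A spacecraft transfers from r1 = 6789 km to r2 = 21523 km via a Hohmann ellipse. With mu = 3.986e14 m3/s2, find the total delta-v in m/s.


V1 = sqrt(mu/r1) = 7662.42 m/s
dV1 = V1*(sqrt(2*r2/(r1+r2)) - 1) = 1785.74 m/s
V2 = sqrt(mu/r2) = 4303.45 m/s
dV2 = V2*(1 - sqrt(2*r1/(r1+r2))) = 1323.22 m/s
Total dV = 3109 m/s

3109 m/s


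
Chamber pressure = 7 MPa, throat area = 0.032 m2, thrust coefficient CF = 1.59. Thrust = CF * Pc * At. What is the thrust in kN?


F = 1.59 * 7e6 * 0.032 = 356160.0 N = 356.2 kN

356.2 kN


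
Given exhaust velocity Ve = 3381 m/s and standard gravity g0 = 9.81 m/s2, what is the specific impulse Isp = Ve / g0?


Isp = Ve / g0 = 3381 / 9.81 = 344.6 s

344.6 s


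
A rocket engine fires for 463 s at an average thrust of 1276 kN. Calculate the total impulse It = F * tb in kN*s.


It = 1276 * 463 = 590788 kN*s

590788 kN*s


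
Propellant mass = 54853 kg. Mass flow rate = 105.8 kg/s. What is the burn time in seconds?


tb = 54853 / 105.8 = 518.5 s

518.5 s


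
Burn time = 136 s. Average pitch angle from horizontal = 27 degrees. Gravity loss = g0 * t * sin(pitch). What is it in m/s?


GL = 9.81 * 136 * sin(27 deg) = 606 m/s

606 m/s


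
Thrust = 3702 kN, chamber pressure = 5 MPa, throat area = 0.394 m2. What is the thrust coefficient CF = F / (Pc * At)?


CF = 3702000 / (5e6 * 0.394) = 1.88

1.88


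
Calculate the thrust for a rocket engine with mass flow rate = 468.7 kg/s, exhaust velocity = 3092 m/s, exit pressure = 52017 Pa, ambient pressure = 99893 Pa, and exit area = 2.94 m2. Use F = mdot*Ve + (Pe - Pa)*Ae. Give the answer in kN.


F = 468.7 * 3092 + (52017 - 99893) * 2.94 = 1.3085e+06 N = 1308.5 kN

1308.5 kN


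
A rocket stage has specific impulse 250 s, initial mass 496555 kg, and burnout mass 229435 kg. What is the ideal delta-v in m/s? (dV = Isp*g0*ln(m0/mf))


Ve = 250 * 9.81 = 2452.5 m/s
dV = 2452.5 * ln(496555/229435) = 1894 m/s

1894 m/s


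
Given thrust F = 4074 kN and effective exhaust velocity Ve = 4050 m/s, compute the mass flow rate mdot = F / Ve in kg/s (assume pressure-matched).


mdot = F / Ve = 4074000 / 4050 = 1005.9 kg/s

1005.9 kg/s


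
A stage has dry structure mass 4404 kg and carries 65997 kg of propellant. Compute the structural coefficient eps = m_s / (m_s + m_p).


eps = 4404 / (4404 + 65997) = 0.0626

0.0626


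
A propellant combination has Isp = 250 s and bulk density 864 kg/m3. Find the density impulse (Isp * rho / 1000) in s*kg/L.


rho*Isp = 250 * 864 / 1000 = 216 s*kg/L

216 s*kg/L


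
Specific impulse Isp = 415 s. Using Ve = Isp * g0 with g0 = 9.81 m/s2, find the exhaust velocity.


Ve = Isp * g0 = 415 * 9.81 = 4071.2 m/s

4071.2 m/s


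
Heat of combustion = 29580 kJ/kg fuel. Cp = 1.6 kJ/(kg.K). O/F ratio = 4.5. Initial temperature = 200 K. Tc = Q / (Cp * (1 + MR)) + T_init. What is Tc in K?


Tc = 29580 / (1.6 * (1 + 4.5)) + 200 = 3561 K

3561 K


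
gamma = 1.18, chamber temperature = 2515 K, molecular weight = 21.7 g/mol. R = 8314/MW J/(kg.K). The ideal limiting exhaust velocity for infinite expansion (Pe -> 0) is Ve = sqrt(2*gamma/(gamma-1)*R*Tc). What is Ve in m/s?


R = 8314 / 21.7 = 383.13 J/(kg.K)
Ve = sqrt(2 * 1.18 / (1.18 - 1) * 383.13 * 2515) = 3554 m/s

3554 m/s


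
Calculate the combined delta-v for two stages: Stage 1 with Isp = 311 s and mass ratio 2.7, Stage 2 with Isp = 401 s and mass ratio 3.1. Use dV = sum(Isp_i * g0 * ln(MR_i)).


dV1 = 311 * 9.81 * ln(2.7) = 3030.3 m/s
dV2 = 401 * 9.81 * ln(3.1) = 4450.7 m/s
Total dV = 3030.3 + 4450.7 = 7481.0 m/s ~ 7481 m/s

7481 m/s


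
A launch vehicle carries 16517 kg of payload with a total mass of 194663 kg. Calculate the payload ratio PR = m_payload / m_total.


PR = 16517 / 194663 = 0.0848

0.0848


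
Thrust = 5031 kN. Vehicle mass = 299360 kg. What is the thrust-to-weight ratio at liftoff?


TWR = 5031000 / (299360 * 9.81) = 1.71

1.71


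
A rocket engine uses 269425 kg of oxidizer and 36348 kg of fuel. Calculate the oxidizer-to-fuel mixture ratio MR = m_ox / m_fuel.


MR = 269425 / 36348 = 7.41

7.41


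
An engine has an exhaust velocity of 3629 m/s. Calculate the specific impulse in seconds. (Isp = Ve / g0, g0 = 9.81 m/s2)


Isp = Ve / g0 = 3629 / 9.81 = 369.9 s

369.9 s


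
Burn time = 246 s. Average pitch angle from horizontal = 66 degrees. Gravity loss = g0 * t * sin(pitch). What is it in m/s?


GL = 9.81 * 246 * sin(66 deg) = 2205 m/s

2205 m/s


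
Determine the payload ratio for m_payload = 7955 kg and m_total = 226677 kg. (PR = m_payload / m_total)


PR = 7955 / 226677 = 0.0351

0.0351


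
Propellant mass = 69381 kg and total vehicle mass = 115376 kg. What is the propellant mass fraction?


PMF = 69381 / 115376 = 0.601

0.601


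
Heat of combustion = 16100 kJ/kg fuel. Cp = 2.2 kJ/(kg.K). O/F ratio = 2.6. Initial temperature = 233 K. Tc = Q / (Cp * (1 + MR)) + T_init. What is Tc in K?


Tc = 16100 / (2.2 * (1 + 2.6)) + 233 = 2266 K

2266 K


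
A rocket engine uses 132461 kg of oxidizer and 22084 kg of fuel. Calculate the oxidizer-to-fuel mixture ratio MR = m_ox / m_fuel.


MR = 132461 / 22084 = 6.0

6.0


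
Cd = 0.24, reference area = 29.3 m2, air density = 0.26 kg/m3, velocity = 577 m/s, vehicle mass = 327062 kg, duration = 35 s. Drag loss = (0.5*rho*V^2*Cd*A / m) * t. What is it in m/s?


D = 0.5 * 0.26 * 577^2 * 0.24 * 29.3 = 304350.37 N
a = 304350.37 / 327062 = 0.9306 m/s2
dV = 0.9306 * 35 = 32.6 m/s

32.6 m/s


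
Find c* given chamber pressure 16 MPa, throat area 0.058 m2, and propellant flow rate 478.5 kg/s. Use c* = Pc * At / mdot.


c* = 16e6 * 0.058 / 478.5 = 1939 m/s

1939 m/s


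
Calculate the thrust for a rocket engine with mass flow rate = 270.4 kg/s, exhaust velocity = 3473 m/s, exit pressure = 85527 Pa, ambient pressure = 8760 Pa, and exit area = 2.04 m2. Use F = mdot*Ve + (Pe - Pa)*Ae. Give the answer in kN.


F = 270.4 * 3473 + (85527 - 8760) * 2.04 = 1.0957e+06 N = 1095.7 kN

1095.7 kN


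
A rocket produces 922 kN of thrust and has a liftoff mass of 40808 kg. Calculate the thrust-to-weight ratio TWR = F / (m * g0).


TWR = 922000 / (40808 * 9.81) = 2.3

2.3


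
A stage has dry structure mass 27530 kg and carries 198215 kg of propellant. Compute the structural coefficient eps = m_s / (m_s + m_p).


eps = 27530 / (27530 + 198215) = 0.122

0.122


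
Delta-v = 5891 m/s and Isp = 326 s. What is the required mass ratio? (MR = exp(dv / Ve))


Ve = 326 * 9.81 = 3198.06 m/s
MR = exp(5891 / 3198.06) = 6.309

6.309


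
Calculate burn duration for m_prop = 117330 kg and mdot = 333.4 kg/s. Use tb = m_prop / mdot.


tb = 117330 / 333.4 = 351.9 s

351.9 s


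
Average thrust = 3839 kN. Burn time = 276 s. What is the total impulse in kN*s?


It = 3839 * 276 = 1059564 kN*s

1059564 kN*s


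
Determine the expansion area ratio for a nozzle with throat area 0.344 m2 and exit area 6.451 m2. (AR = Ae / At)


AR = 6.451 / 0.344 = 18.8

18.8


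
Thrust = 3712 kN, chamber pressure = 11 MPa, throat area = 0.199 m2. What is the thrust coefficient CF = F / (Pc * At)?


CF = 3712000 / (11e6 * 0.199) = 1.7

1.7


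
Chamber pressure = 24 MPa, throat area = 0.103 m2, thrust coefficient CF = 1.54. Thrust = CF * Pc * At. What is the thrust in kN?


F = 1.54 * 24e6 * 0.103 = 3.8069e+06 N = 3806.9 kN

3806.9 kN


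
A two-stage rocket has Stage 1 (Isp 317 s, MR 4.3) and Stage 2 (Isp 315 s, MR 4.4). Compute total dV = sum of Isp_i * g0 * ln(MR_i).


dV1 = 317 * 9.81 * ln(4.3) = 4536.0 m/s
dV2 = 315 * 9.81 * ln(4.4) = 4578.4 m/s
Total dV = 4536.0 + 4578.4 = 9114.4 m/s ~ 9114 m/s

9114 m/s


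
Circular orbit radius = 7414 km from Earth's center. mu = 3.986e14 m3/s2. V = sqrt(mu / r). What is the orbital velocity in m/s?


V = sqrt(3.986e14 / 7414000) = 7332 m/s

7332 m/s


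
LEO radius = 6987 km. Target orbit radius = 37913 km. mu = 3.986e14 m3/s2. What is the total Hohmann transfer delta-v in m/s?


V1 = sqrt(mu/r1) = 7553.07 m/s
dV1 = V1*(sqrt(2*r2/(r1+r2)) - 1) = 2262.36 m/s
V2 = sqrt(mu/r2) = 3242.46 m/s
dV2 = V2*(1 - sqrt(2*r1/(r1+r2))) = 1433.57 m/s
Total dV = 3696 m/s

3696 m/s


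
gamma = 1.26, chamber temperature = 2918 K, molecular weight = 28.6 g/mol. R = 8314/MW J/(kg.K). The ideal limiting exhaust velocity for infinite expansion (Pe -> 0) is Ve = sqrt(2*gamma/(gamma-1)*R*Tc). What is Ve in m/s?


R = 8314 / 28.6 = 290.7 J/(kg.K)
Ve = sqrt(2 * 1.26 / (1.26 - 1) * 290.7 * 2918) = 2867 m/s

2867 m/s


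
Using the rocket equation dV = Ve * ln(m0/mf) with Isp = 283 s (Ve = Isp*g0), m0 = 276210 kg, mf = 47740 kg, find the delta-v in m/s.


Ve = 283 * 9.81 = 2776.23 m/s
dV = 2776.23 * ln(276210/47740) = 4873 m/s

4873 m/s


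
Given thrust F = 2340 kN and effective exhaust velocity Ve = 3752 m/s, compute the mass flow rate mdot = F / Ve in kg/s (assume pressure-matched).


mdot = F / Ve = 2340000 / 3752 = 623.7 kg/s

623.7 kg/s


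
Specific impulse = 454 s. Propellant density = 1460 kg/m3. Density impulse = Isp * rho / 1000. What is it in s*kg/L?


rho*Isp = 454 * 1460 / 1000 = 663 s*kg/L

663 s*kg/L


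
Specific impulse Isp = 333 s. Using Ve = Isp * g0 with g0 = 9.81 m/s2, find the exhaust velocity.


Ve = Isp * g0 = 333 * 9.81 = 3266.7 m/s

3266.7 m/s


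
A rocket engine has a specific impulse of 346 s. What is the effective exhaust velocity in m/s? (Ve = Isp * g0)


Ve = Isp * g0 = 346 * 9.81 = 3394.3 m/s

3394.3 m/s


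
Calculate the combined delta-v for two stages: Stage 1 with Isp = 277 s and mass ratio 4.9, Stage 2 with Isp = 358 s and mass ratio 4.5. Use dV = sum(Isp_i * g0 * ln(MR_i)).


dV1 = 277 * 9.81 * ln(4.9) = 4318.5 m/s
dV2 = 358 * 9.81 * ln(4.5) = 5282.3 m/s
Total dV = 4318.5 + 5282.3 = 9600.8 m/s ~ 9601 m/s

9601 m/s


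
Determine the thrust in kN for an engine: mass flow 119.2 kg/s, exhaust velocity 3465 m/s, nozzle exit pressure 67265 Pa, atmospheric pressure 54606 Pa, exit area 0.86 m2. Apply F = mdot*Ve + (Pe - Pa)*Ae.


F = 119.2 * 3465 + (67265 - 54606) * 0.86 = 423915.0 N = 423.9 kN

423.9 kN


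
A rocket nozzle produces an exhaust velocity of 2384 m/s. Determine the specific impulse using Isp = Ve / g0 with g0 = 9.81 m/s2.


Isp = Ve / g0 = 2384 / 9.81 = 243.0 s

243.0 s


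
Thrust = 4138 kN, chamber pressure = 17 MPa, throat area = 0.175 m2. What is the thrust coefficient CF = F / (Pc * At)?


CF = 4138000 / (17e6 * 0.175) = 1.39

1.39


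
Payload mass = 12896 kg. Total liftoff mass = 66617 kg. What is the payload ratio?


PR = 12896 / 66617 = 0.1936

0.1936


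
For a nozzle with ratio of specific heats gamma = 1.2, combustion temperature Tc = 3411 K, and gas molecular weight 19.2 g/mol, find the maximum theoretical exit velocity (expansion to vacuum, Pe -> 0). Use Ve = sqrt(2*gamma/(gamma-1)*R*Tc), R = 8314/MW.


R = 8314 / 19.2 = 433.02 J/(kg.K)
Ve = sqrt(2 * 1.2 / (1.2 - 1) * 433.02 * 3411) = 4210 m/s

4210 m/s


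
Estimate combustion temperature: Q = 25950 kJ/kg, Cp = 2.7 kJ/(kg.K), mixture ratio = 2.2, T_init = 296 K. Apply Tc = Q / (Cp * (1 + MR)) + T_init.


Tc = 25950 / (2.7 * (1 + 2.2)) + 296 = 3299 K

3299 K


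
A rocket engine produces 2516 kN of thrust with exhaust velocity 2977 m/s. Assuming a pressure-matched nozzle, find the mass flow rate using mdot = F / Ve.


mdot = F / Ve = 2516000 / 2977 = 845.1 kg/s

845.1 kg/s


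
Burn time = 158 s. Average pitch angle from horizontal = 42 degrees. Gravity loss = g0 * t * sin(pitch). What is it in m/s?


GL = 9.81 * 158 * sin(42 deg) = 1037 m/s

1037 m/s


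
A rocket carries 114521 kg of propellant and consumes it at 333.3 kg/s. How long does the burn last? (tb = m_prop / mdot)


tb = 114521 / 333.3 = 343.6 s

343.6 s


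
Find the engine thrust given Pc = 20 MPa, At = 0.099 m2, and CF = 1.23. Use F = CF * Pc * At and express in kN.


F = 1.23 * 20e6 * 0.099 = 2.4354e+06 N = 2435.4 kN

2435.4 kN


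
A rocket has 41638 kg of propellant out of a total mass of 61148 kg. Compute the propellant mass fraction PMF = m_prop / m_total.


PMF = 41638 / 61148 = 0.681

0.681


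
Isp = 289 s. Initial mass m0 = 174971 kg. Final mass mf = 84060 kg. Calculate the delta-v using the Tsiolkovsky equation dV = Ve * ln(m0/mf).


Ve = 289 * 9.81 = 2835.09 m/s
dV = 2835.09 * ln(174971/84060) = 2078 m/s

2078 m/s


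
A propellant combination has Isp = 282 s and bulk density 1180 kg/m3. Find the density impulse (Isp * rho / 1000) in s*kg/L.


rho*Isp = 282 * 1180 / 1000 = 333 s*kg/L

333 s*kg/L


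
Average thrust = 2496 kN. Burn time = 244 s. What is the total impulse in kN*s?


It = 2496 * 244 = 609024 kN*s

609024 kN*s


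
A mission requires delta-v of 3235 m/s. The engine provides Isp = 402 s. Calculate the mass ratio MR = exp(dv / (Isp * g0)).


Ve = 402 * 9.81 = 3943.62 m/s
MR = exp(3235 / 3943.62) = 2.271

2.271


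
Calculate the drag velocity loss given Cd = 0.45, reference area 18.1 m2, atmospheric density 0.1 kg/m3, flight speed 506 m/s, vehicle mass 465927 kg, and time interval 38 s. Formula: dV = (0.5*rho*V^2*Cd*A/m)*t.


D = 0.5 * 0.1 * 506^2 * 0.45 * 18.1 = 104270.66 N
a = 104270.66 / 465927 = 0.2238 m/s2
dV = 0.2238 * 38 = 8.5 m/s

8.5 m/s


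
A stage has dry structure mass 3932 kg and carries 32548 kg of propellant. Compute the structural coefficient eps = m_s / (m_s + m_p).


eps = 3932 / (3932 + 32548) = 0.1078

0.1078


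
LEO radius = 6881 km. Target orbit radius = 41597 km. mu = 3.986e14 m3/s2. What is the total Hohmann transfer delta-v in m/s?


V1 = sqrt(mu/r1) = 7611.02 m/s
dV1 = V1*(sqrt(2*r2/(r1+r2)) - 1) = 2359.47 m/s
V2 = sqrt(mu/r2) = 3095.55 m/s
dV2 = V2*(1 - sqrt(2*r1/(r1+r2))) = 1446.22 m/s
Total dV = 3806 m/s

3806 m/s


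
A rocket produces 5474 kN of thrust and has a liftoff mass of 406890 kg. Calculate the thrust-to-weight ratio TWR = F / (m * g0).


TWR = 5474000 / (406890 * 9.81) = 1.37

1.37


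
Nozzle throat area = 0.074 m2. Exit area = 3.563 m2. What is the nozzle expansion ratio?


AR = 3.563 / 0.074 = 48.1

48.1


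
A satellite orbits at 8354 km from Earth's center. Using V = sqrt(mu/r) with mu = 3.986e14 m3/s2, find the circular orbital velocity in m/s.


V = sqrt(3.986e14 / 8354000) = 6908 m/s

6908 m/s


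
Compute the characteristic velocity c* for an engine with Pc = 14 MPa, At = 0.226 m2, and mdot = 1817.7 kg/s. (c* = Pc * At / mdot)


c* = 14e6 * 0.226 / 1817.7 = 1741 m/s

1741 m/s


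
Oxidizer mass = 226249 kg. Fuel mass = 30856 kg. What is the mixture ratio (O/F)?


MR = 226249 / 30856 = 7.33

7.33


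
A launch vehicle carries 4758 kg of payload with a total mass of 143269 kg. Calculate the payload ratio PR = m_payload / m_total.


PR = 4758 / 143269 = 0.0332

0.0332


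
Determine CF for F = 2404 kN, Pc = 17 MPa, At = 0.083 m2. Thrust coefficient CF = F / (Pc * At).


CF = 2404000 / (17e6 * 0.083) = 1.7

1.7


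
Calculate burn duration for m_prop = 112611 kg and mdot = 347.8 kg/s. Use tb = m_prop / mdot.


tb = 112611 / 347.8 = 323.8 s

323.8 s


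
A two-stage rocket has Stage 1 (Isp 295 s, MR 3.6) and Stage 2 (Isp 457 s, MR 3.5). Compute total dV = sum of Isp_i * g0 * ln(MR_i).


dV1 = 295 * 9.81 * ln(3.6) = 3707.0 m/s
dV2 = 457 * 9.81 * ln(3.5) = 5616.3 m/s
Total dV = 3707.0 + 5616.3 = 9323.3 m/s ~ 9323 m/s

9323 m/s


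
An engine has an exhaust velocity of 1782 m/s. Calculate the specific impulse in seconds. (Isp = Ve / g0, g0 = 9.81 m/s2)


Isp = Ve / g0 = 1782 / 9.81 = 181.7 s

181.7 s


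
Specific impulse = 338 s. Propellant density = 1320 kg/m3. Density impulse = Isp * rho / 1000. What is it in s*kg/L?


rho*Isp = 338 * 1320 / 1000 = 446 s*kg/L

446 s*kg/L


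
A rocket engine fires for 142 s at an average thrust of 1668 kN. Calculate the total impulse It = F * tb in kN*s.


It = 1668 * 142 = 236856 kN*s

236856 kN*s


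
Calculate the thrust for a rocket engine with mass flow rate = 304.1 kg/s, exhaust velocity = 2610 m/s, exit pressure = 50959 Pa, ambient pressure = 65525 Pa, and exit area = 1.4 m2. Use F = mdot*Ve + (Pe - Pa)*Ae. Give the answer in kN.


F = 304.1 * 2610 + (50959 - 65525) * 1.4 = 773309.0 N = 773.3 kN

773.3 kN


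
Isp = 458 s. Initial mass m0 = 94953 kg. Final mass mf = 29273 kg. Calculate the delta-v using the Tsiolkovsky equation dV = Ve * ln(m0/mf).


Ve = 458 * 9.81 = 4492.98 m/s
dV = 4492.98 * ln(94953/29273) = 5287 m/s

5287 m/s


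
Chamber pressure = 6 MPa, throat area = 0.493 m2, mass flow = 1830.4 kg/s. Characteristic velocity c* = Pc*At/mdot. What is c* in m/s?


c* = 6e6 * 0.493 / 1830.4 = 1616 m/s

1616 m/s


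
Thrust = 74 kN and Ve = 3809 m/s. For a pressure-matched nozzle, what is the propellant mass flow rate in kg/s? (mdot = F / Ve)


mdot = F / Ve = 74000 / 3809 = 19.4 kg/s

19.4 kg/s


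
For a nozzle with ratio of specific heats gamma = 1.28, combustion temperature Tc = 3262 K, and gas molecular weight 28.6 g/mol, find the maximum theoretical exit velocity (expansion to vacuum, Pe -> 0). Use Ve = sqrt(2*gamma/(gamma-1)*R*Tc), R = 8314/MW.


R = 8314 / 28.6 = 290.7 J/(kg.K)
Ve = sqrt(2 * 1.28 / (1.28 - 1) * 290.7 * 3262) = 2944 m/s

2944 m/s


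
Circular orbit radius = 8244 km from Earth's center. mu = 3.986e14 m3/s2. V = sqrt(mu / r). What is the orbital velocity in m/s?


V = sqrt(3.986e14 / 8244000) = 6953 m/s

6953 m/s


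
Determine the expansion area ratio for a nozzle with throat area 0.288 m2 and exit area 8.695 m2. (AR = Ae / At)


AR = 8.695 / 0.288 = 30.2

30.2


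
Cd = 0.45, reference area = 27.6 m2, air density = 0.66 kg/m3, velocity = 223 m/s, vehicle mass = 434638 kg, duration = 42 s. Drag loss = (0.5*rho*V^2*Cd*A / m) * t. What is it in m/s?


D = 0.5 * 0.66 * 223^2 * 0.45 * 27.6 = 203819.28 N
a = 203819.28 / 434638 = 0.4689 m/s2
dV = 0.4689 * 42 = 19.7 m/s

19.7 m/s


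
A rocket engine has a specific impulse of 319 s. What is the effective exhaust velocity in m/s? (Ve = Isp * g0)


Ve = Isp * g0 = 319 * 9.81 = 3129.4 m/s

3129.4 m/s


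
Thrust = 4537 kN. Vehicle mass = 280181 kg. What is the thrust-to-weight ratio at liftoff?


TWR = 4537000 / (280181 * 9.81) = 1.65

1.65


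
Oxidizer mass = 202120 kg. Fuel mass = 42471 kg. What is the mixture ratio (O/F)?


MR = 202120 / 42471 = 4.76

4.76


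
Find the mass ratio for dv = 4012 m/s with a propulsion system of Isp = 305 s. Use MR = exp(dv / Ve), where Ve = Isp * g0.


Ve = 305 * 9.81 = 2992.05 m/s
MR = exp(4012 / 2992.05) = 3.822

3.822


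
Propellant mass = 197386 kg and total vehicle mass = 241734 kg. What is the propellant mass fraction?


PMF = 197386 / 241734 = 0.817

0.817


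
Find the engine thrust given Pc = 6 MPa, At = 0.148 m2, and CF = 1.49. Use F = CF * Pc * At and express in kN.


F = 1.49 * 6e6 * 0.148 = 1.3231e+06 N = 1323.1 kN

1323.1 kN


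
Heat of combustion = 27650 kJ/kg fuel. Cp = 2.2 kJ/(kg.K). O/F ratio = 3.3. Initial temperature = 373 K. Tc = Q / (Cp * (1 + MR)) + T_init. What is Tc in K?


Tc = 27650 / (2.2 * (1 + 3.3)) + 373 = 3296 K

3296 K


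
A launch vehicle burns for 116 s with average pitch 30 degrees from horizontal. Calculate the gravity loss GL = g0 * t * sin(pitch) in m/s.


GL = 9.81 * 116 * sin(30 deg) = 569 m/s

569 m/s


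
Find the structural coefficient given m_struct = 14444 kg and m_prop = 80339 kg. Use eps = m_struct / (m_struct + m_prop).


eps = 14444 / (14444 + 80339) = 0.1524

0.1524


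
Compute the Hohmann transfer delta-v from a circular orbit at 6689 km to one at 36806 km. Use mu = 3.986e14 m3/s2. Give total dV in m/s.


V1 = sqrt(mu/r1) = 7719.48 m/s
dV1 = V1*(sqrt(2*r2/(r1+r2)) - 1) = 2323.04 m/s
V2 = sqrt(mu/r2) = 3290.86 m/s
dV2 = V2*(1 - sqrt(2*r1/(r1+r2))) = 1465.77 m/s
Total dV = 3789 m/s

3789 m/s


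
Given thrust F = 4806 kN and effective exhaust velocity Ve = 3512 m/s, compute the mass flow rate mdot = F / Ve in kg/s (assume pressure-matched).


mdot = F / Ve = 4806000 / 3512 = 1368.5 kg/s

1368.5 kg/s


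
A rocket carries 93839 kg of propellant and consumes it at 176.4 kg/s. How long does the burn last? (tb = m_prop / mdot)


tb = 93839 / 176.4 = 532.0 s

532.0 s


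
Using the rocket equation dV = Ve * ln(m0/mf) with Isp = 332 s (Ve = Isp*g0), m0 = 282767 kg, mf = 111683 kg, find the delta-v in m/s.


Ve = 332 * 9.81 = 3256.92 m/s
dV = 3256.92 * ln(282767/111683) = 3026 m/s

3026 m/s


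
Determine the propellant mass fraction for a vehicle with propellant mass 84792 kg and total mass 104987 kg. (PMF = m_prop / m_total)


PMF = 84792 / 104987 = 0.808

0.808


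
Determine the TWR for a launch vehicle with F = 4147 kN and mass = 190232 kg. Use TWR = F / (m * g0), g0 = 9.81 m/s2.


TWR = 4147000 / (190232 * 9.81) = 2.22

2.22


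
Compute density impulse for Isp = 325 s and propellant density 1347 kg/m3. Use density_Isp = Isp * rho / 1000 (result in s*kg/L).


rho*Isp = 325 * 1347 / 1000 = 438 s*kg/L

438 s*kg/L


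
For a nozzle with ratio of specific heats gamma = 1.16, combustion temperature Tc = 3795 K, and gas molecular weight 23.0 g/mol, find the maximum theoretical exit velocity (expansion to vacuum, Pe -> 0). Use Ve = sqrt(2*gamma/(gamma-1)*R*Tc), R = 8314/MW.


R = 8314 / 23.0 = 361.48 J/(kg.K)
Ve = sqrt(2 * 1.16 / (1.16 - 1) * 361.48 * 3795) = 4460 m/s

4460 m/s


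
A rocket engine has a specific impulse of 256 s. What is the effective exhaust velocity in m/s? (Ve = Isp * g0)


Ve = Isp * g0 = 256 * 9.81 = 2511.4 m/s

2511.4 m/s


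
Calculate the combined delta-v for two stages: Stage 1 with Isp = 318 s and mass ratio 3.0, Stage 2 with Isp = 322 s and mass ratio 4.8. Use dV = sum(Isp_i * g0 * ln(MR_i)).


dV1 = 318 * 9.81 * ln(3.0) = 3427.2 m/s
dV2 = 322 * 9.81 * ln(4.8) = 4955.0 m/s
Total dV = 3427.2 + 4955.0 = 8382.2 m/s ~ 8382 m/s

8382 m/s


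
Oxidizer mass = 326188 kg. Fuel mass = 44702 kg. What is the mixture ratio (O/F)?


MR = 326188 / 44702 = 7.3

7.3


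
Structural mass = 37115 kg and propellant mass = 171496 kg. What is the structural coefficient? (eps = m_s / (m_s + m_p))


eps = 37115 / (37115 + 171496) = 0.1779

0.1779


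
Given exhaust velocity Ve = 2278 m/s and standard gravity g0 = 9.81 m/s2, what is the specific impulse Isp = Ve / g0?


Isp = Ve / g0 = 2278 / 9.81 = 232.2 s

232.2 s


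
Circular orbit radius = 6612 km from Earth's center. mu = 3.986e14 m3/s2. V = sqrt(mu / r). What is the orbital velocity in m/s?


V = sqrt(3.986e14 / 6612000) = 7764 m/s

7764 m/s


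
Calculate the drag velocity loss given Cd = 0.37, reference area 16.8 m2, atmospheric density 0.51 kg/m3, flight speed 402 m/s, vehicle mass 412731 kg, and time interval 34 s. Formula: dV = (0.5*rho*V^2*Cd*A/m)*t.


D = 0.5 * 0.51 * 402^2 * 0.37 * 16.8 = 256155.27 N
a = 256155.27 / 412731 = 0.6206 m/s2
dV = 0.6206 * 34 = 21.1 m/s

21.1 m/s


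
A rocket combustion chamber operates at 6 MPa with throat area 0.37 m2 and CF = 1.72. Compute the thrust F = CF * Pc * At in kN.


F = 1.72 * 6e6 * 0.37 = 3.8184e+06 N = 3818.4 kN

3818.4 kN


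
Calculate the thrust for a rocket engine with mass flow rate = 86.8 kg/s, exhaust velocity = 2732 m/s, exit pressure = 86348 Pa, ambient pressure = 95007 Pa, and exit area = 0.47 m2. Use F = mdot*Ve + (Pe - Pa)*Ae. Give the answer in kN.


F = 86.8 * 2732 + (86348 - 95007) * 0.47 = 233068.0 N = 233.1 kN

233.1 kN


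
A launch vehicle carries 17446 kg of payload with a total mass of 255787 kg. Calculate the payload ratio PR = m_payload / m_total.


PR = 17446 / 255787 = 0.0682

0.0682


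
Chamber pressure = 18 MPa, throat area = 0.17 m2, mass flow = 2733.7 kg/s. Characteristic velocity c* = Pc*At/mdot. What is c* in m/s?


c* = 18e6 * 0.17 / 2733.7 = 1119 m/s

1119 m/s


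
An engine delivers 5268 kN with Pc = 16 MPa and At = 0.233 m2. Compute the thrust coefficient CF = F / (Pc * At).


CF = 5268000 / (16e6 * 0.233) = 1.41

1.41


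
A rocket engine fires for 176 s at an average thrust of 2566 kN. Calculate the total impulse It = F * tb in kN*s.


It = 2566 * 176 = 451616 kN*s

451616 kN*s


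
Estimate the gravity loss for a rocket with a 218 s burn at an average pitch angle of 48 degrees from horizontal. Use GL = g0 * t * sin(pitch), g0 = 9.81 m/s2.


GL = 9.81 * 218 * sin(48 deg) = 1589 m/s

1589 m/s


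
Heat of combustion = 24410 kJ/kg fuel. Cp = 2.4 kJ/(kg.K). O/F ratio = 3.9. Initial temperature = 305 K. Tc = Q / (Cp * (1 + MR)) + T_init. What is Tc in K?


Tc = 24410 / (2.4 * (1 + 3.9)) + 305 = 2381 K

2381 K


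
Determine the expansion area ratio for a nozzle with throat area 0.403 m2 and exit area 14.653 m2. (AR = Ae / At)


AR = 14.653 / 0.403 = 36.4

36.4


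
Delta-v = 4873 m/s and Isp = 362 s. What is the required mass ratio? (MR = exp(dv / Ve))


Ve = 362 * 9.81 = 3551.22 m/s
MR = exp(4873 / 3551.22) = 3.944

3.944


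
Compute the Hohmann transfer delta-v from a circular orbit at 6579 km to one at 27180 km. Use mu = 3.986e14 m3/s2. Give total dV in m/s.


V1 = sqrt(mu/r1) = 7783.75 m/s
dV1 = V1*(sqrt(2*r2/(r1+r2)) - 1) = 2093.45 m/s
V2 = sqrt(mu/r2) = 3829.52 m/s
dV2 = V2*(1 - sqrt(2*r1/(r1+r2))) = 1438.71 m/s
Total dV = 3532 m/s

3532 m/s


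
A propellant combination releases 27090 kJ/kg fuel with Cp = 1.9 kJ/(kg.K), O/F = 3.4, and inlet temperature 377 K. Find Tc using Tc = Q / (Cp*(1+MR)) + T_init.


Tc = 27090 / (1.9 * (1 + 3.4)) + 377 = 3617 K

3617 K


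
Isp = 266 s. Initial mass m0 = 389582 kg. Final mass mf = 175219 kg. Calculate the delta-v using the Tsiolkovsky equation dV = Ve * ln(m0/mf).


Ve = 266 * 9.81 = 2609.46 m/s
dV = 2609.46 * ln(389582/175219) = 2085 m/s

2085 m/s


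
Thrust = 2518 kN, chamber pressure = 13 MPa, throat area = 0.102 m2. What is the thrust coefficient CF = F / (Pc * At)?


CF = 2518000 / (13e6 * 0.102) = 1.9

1.9
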